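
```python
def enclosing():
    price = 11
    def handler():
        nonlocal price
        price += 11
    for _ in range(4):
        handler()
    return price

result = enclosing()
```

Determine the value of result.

Step 1: price = 11.
Step 2: handler() is called 4 times in a loop, each adding 11 via nonlocal.
Step 3: price = 11 + 11 * 4 = 55

The answer is 55.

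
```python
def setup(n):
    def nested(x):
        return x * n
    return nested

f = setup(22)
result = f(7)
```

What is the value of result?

Step 1: setup(22) creates a closure capturing n = 22.
Step 2: f(7) computes 7 * 22 = 154.
Step 3: result = 154

The answer is 154.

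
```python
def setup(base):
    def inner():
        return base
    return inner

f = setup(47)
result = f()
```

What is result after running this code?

Step 1: setup(47) creates closure capturing base = 47.
Step 2: f() returns the captured base = 47.
Step 3: result = 47

The answer is 47.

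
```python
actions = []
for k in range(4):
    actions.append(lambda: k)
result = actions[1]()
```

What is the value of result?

Step 1: The loop creates 4 lambdas, all referencing the same variable k.
Step 2: After the loop, k = 3 (final value).
Step 3: actions[1]() looks up k at call time and finds 3. This is the late binding gotcha. result = 3

The answer is 3.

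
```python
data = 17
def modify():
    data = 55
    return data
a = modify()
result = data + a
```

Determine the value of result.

Step 1: Global data = 17. modify() returns local data = 55.
Step 2: a = 55. Global data still = 17.
Step 3: result = 17 + 55 = 72

The answer is 72.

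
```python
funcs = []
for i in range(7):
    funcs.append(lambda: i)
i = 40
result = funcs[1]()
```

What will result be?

Step 1: Lambdas capture the variable i by reference, not by value.
Step 2: After the loop, i is reassigned to 40.
Step 3: funcs[1]() looks up the current i = 40. result = 40

The answer is 40.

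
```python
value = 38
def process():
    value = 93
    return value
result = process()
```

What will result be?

Step 1: Global value = 38.
Step 2: process() creates local value = 93, shadowing the global.
Step 3: Returns local value = 93. result = 93

The answer is 93.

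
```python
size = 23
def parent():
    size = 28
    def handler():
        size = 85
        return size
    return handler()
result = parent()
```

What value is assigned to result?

Step 1: Three scopes define size: global (23), parent (28), handler (85).
Step 2: handler() has its own local size = 85, which shadows both enclosing and global.
Step 3: result = 85 (local wins in LEGB)

The answer is 85.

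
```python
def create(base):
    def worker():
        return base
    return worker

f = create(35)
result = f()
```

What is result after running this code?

Step 1: create(35) creates closure capturing base = 35.
Step 2: f() returns the captured base = 35.
Step 3: result = 35

The answer is 35.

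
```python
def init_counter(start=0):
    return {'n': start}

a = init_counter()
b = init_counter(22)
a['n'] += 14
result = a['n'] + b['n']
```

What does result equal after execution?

Step 1: init_counter() returns a new dict each call (immutable default 0).
Step 2: a = {'n': 0}, b = {'n': 22}.
Step 3: a['n'] += 14 = 14. result = 14 + 22 = 36

The answer is 36.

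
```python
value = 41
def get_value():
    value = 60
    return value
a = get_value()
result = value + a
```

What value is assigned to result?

Step 1: Global value = 41. get_value() returns local value = 60.
Step 2: a = 60. Global value still = 41.
Step 3: result = 41 + 60 = 101

The answer is 101.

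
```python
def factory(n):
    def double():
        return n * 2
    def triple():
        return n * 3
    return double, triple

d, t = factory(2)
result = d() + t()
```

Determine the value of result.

Step 1: Both closures capture the same n = 2.
Step 2: d() = 2 * 2 = 4, t() = 2 * 3 = 6.
Step 3: result = 4 + 6 = 10

The answer is 10.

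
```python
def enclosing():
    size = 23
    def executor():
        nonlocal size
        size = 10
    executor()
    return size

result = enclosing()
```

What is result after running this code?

Step 1: enclosing() sets size = 23.
Step 2: executor() uses nonlocal to reassign size = 10.
Step 3: result = 10

The answer is 10.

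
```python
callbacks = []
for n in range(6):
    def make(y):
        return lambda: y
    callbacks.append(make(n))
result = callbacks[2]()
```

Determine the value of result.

Step 1: make(n) creates a new scope capturing y = n at call time.
Step 2: callbacks[2] = make(2), so its lambda captures y = 2.
Step 3: result = 2 (closure factory fixes late binding)

The answer is 2.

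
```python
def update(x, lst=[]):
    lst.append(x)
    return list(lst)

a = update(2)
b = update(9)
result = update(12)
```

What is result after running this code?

Step 1: Default list is shared. list() creates copies for return values.
Step 2: Internal list grows: [2] -> [2, 9] -> [2, 9, 12].
Step 3: result = [2, 9, 12]

The answer is [2, 9, 12].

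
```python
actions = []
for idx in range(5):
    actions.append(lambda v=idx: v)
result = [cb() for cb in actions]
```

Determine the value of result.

Step 1: Default arg v=idx captures idx at each iteration.
Step 2: Each lambda has its own default: 0, 1, ..., 4.
Step 3: result = [0, 1, 2, 3, 4]

The answer is [0, 1, 2, 3, 4].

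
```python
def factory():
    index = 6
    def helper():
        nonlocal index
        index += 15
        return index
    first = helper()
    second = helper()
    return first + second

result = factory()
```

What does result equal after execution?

Step 1: index starts at 6.
Step 2: First call: index = 6 + 15 = 21, returns 21.
Step 3: Second call: index = 21 + 15 = 36, returns 36.
Step 4: result = 21 + 36 = 57

The answer is 57.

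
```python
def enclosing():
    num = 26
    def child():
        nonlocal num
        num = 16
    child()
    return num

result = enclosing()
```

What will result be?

Step 1: enclosing() sets num = 26.
Step 2: child() uses nonlocal to reassign num = 16.
Step 3: result = 16

The answer is 16.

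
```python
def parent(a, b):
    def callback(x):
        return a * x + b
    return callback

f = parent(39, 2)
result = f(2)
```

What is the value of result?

Step 1: parent(39, 2) captures a = 39, b = 2.
Step 2: f(2) computes 39 * 2 + 2 = 80.
Step 3: result = 80

The answer is 80.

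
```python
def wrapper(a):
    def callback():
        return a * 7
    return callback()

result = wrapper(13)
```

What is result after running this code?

Step 1: wrapper(13) binds parameter a = 13.
Step 2: callback() accesses a = 13 from enclosing scope.
Step 3: result = 13 * 7 = 91

The answer is 91.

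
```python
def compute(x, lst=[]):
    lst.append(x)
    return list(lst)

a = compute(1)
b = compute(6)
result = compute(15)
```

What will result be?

Step 1: Default list is shared. list() creates copies for return values.
Step 2: Internal list grows: [1] -> [1, 6] -> [1, 6, 15].
Step 3: result = [1, 6, 15]

The answer is [1, 6, 15].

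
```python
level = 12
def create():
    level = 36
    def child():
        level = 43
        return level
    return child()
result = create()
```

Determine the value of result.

Step 1: Three scopes define level: global (12), create (36), child (43).
Step 2: child() has its own local level = 43, which shadows both enclosing and global.
Step 3: result = 43 (local wins in LEGB)

The answer is 43.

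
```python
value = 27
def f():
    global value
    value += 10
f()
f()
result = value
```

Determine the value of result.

Step 1: value = 27.
Step 2: First f(): value = 27 + 10 = 37.
Step 3: Second f(): value = 37 + 10 = 47. result = 47

The answer is 47.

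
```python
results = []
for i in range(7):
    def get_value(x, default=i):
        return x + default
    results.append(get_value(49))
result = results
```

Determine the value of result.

Step 1: Default argument default=i is evaluated at function definition time.
Step 2: Each iteration creates get_value with default = current i value.
Step 3: get_value(49) returns 49 + default. results = [49, 50, 51, 52, 53, 54, 55]

The answer is [49, 50, 51, 52, 53, 54, 55].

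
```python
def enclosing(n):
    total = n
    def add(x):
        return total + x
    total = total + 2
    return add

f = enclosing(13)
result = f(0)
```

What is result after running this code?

Step 1: enclosing(13) sets total = 13, then total = 13 + 2 = 15.
Step 2: Closures capture by reference, so add sees total = 15.
Step 3: f(0) returns 15 + 0 = 15

The answer is 15.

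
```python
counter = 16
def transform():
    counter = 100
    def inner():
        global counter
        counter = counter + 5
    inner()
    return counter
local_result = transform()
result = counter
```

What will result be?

Step 1: Global counter = 16. transform() creates local counter = 100.
Step 2: inner() declares global counter and adds 5: global counter = 16 + 5 = 21.
Step 3: transform() returns its local counter = 100 (unaffected by inner).
Step 4: result = global counter = 21

The answer is 21.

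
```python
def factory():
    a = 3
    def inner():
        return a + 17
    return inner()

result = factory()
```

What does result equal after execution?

Step 1: factory() defines a = 3.
Step 2: inner() reads a = 3 from enclosing scope, returns 3 + 17 = 20.
Step 3: result = 20

The answer is 20.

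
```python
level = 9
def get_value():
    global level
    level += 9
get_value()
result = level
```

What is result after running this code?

Step 1: level = 9 globally.
Step 2: get_value() modifies global level: level += 9 = 18.
Step 3: result = 18

The answer is 18.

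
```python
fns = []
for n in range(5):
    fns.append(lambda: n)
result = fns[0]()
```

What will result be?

Step 1: The loop creates 5 lambdas, all referencing the same variable n.
Step 2: After the loop, n = 4 (final value).
Step 3: fns[0]() looks up n at call time and finds 4. This is the late binding gotcha. result = 4

The answer is 4.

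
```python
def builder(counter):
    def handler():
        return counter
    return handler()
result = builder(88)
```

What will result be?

Step 1: builder(88) binds parameter counter = 88.
Step 2: handler() looks up counter in enclosing scope and finds the parameter counter = 88.
Step 3: result = 88

The answer is 88.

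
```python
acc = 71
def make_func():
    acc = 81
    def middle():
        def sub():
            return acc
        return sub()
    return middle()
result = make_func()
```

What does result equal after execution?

Step 1: make_func() defines acc = 81. middle() and sub() have no local acc.
Step 2: sub() checks local (none), enclosing middle() (none), enclosing make_func() and finds acc = 81.
Step 3: result = 81

The answer is 81.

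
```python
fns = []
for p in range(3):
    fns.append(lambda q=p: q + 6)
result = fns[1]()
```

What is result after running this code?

Step 1: Default argument q=p captures p's value at definition time.
Step 2: fns[1] was defined when p = 1, so q defaults to 1.
Step 3: result = 1 + 6 = 7 (default arg fixes the late binding issue)

The answer is 7.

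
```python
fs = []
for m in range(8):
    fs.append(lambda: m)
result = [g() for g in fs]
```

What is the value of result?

Step 1: All 8 lambdas share the same variable m.
Step 2: After the loop, m = 7.
Step 3: Each call returns 7. result = [7, 7, 7, 7, 7, 7, 7, 7]

The answer is [7, 7, 7, 7, 7, 7, 7, 7].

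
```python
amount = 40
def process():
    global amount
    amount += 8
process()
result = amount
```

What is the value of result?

Step 1: amount = 40 globally.
Step 2: process() modifies global amount: amount += 8 = 48.
Step 3: result = 48

The answer is 48.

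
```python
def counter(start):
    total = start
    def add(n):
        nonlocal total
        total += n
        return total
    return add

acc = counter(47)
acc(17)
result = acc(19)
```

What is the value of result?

Step 1: counter(47) creates closure with total = 47.
Step 2: First acc(17): total = 47 + 17 = 64.
Step 3: Second acc(19): total = 64 + 19 = 83. result = 83

The answer is 83.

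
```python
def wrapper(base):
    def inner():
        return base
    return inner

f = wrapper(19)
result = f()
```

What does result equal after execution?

Step 1: wrapper(19) creates closure capturing base = 19.
Step 2: f() returns the captured base = 19.
Step 3: result = 19

The answer is 19.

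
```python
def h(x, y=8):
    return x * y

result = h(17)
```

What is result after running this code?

Step 1: h(17) uses default y = 8.
Step 2: Returns 17 * 8 = 136.
Step 3: result = 136

The answer is 136.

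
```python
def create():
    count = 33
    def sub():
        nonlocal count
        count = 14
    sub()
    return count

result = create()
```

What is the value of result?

Step 1: create() sets count = 33.
Step 2: sub() uses nonlocal to reassign count = 14.
Step 3: result = 14

The answer is 14.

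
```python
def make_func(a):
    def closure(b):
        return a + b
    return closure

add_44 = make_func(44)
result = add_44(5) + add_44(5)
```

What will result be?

Step 1: add_44 captures a = 44.
Step 2: add_44(5) = 44 + 5 = 49, called twice.
Step 3: result = 49 + 49 = 98

The answer is 98.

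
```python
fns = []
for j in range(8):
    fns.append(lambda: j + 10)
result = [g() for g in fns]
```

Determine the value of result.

Step 1: All lambdas capture j by reference. After the loop, j = 7.
Step 2: Each call returns 7 + 10 = 17.
Step 3: result = [17, 17, 17, 17, 17, 17, 17, 17]

The answer is [17, 17, 17, 17, 17, 17, 17, 17].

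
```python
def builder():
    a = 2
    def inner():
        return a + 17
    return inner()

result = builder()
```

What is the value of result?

Step 1: builder() defines a = 2.
Step 2: inner() reads a = 2 from enclosing scope, returns 2 + 17 = 19.
Step 3: result = 19

The answer is 19.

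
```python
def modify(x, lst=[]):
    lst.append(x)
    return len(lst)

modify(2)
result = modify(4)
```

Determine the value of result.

Step 1: Mutable default list persists between calls.
Step 2: First call: lst = [2], len = 1. Second call: lst = [2, 4], len = 2.
Step 3: result = 2

The answer is 2.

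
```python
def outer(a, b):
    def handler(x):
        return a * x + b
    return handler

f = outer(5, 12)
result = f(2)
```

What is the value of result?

Step 1: outer(5, 12) captures a = 5, b = 12.
Step 2: f(2) computes 5 * 2 + 12 = 22.
Step 3: result = 22

The answer is 22.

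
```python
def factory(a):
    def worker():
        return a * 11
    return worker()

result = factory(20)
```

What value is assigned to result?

Step 1: factory(20) binds parameter a = 20.
Step 2: worker() accesses a = 20 from enclosing scope.
Step 3: result = 20 * 11 = 220

The answer is 220.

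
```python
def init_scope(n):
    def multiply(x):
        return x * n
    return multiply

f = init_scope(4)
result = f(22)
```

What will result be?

Step 1: init_scope(4) returns multiply closure with n = 4.
Step 2: f(22) computes 22 * 4 = 88.
Step 3: result = 88

The answer is 88.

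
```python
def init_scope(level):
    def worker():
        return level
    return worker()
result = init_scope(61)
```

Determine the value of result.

Step 1: init_scope(61) binds parameter level = 61.
Step 2: worker() looks up level in enclosing scope and finds the parameter level = 61.
Step 3: result = 61

The answer is 61.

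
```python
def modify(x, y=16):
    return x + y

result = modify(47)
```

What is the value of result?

Step 1: modify(47) uses default y = 16.
Step 2: Returns 47 + 16 = 63.
Step 3: result = 63

The answer is 63.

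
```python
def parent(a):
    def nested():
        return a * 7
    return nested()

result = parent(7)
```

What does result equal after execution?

Step 1: parent(7) binds parameter a = 7.
Step 2: nested() accesses a = 7 from enclosing scope.
Step 3: result = 7 * 7 = 49

The answer is 49.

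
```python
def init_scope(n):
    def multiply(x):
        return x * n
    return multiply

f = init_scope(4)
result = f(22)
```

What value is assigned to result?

Step 1: init_scope(4) returns multiply closure with n = 4.
Step 2: f(22) computes 22 * 4 = 88.
Step 3: result = 88

The answer is 88.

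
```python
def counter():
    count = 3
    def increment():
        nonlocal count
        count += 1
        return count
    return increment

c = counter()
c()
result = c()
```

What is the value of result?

Step 1: counter() creates closure with count = 3.
Step 2: Each c() call increments count via nonlocal. After 2 calls: 3 + 2 = 5.
Step 3: result = 5

The answer is 5.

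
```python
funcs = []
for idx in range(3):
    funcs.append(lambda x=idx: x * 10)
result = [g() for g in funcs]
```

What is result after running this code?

Step 1: Default arg x=idx captures idx at each iteration.
Step 2: funcs[k] has x defaulting to k, returns k * 10.
Step 3: result = [0, 10, 20]

The answer is [0, 10, 20].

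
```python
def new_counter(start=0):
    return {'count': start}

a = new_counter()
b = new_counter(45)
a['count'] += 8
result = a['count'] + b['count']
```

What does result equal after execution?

Step 1: new_counter() returns a new dict each call (immutable default 0).
Step 2: a = {'count': 0}, b = {'count': 45}.
Step 3: a['count'] += 8 = 8. result = 8 + 45 = 53

The answer is 53.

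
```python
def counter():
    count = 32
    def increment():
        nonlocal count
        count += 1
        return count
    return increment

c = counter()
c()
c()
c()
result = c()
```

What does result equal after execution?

Step 1: counter() creates closure with count = 32.
Step 2: Each c() call increments count via nonlocal. After 4 calls: 32 + 4 = 36.
Step 3: result = 36

The answer is 36.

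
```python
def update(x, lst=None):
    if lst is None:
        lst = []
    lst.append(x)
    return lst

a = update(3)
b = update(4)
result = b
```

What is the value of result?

Step 1: None default with guard creates a NEW list each call.
Step 2: a = [3] (fresh list). b = [4] (another fresh list).
Step 3: result = [4] (this is the fix for mutable default)

The answer is [4].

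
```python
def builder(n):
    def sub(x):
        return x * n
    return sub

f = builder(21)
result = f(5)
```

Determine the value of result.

Step 1: builder(21) creates a closure capturing n = 21.
Step 2: f(5) computes 5 * 21 = 105.
Step 3: result = 105

The answer is 105.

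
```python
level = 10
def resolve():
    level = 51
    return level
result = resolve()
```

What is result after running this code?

Step 1: Global level = 10.
Step 2: resolve() creates local level = 51, shadowing the global.
Step 3: Returns local level = 51. result = 51

The answer is 51.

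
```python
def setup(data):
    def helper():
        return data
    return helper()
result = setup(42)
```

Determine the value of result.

Step 1: setup(42) binds parameter data = 42.
Step 2: helper() looks up data in enclosing scope and finds the parameter data = 42.
Step 3: result = 42

The answer is 42.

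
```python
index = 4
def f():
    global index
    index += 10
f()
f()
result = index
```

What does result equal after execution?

Step 1: index = 4.
Step 2: First f(): index = 4 + 10 = 14.
Step 3: Second f(): index = 14 + 10 = 24. result = 24

The answer is 24.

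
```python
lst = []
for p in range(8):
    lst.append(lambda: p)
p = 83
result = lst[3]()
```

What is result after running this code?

Step 1: Lambdas capture the variable p by reference, not by value.
Step 2: After the loop, p is reassigned to 83.
Step 3: lst[3]() looks up the current p = 83. result = 83

The answer is 83.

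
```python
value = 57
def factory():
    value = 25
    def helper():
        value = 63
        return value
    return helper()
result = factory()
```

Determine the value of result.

Step 1: Three scopes define value: global (57), factory (25), helper (63).
Step 2: helper() has its own local value = 63, which shadows both enclosing and global.
Step 3: result = 63 (local wins in LEGB)

The answer is 63.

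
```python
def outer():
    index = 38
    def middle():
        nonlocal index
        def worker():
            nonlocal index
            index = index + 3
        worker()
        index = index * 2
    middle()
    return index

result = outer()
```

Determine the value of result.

Step 1: index = 38.
Step 2: worker() adds 3: index = 38 + 3 = 41.
Step 3: middle() doubles: index = 41 * 2 = 82.
Step 4: result = 82

The answer is 82.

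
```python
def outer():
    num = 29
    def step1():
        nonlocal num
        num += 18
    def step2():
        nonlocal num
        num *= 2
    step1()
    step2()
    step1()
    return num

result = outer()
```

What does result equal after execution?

Step 1: num = 29.
Step 2: step1(): num = 29 + 18 = 47.
Step 3: step2(): num = 47 * 2 = 94.
Step 4: step1(): num = 94 + 18 = 112. result = 112

The answer is 112.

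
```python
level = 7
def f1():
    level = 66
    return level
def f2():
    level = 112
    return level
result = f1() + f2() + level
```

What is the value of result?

Step 1: Each function shadows global level with its own local.
Step 2: f1() returns 66, f2() returns 112.
Step 3: Global level = 7 is unchanged. result = 66 + 112 + 7 = 185

The answer is 185.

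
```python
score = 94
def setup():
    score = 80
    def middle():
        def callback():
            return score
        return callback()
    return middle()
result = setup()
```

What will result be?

Step 1: setup() defines score = 80. middle() and callback() have no local score.
Step 2: callback() checks local (none), enclosing middle() (none), enclosing setup() and finds score = 80.
Step 3: result = 80

The answer is 80.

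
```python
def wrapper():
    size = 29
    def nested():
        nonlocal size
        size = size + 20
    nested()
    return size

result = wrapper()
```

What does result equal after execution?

Step 1: wrapper() sets size = 29.
Step 2: nested() uses nonlocal to modify size in wrapper's scope: size = 29 + 20 = 49.
Step 3: wrapper() returns the modified size = 49

The answer is 49.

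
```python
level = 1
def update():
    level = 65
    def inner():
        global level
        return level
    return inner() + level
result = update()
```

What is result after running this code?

Step 1: Global level = 1. update() shadows with local level = 65.
Step 2: inner() uses global keyword, so inner() returns global level = 1.
Step 3: update() returns 1 + 65 = 66

The answer is 66.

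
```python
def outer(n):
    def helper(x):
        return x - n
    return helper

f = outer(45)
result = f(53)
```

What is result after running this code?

Step 1: outer(45) creates a closure capturing n = 45.
Step 2: f(53) computes 53 - 45 = 8.
Step 3: result = 8

The answer is 8.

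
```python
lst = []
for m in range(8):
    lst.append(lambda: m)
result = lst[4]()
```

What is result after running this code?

Step 1: The loop creates 8 lambdas, all referencing the same variable m.
Step 2: After the loop, m = 7 (final value).
Step 3: lst[4]() looks up m at call time and finds 7. This is the late binding gotcha. result = 7

The answer is 7.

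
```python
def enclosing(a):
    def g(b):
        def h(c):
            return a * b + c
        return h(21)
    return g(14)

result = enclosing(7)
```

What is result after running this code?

Step 1: a = 7, b = 14, c = 21.
Step 2: h() computes a * b + c = 7 * 14 + 21 = 119.
Step 3: result = 119

The answer is 119.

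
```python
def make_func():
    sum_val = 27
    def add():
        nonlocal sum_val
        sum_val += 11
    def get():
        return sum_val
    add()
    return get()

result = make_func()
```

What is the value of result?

Step 1: sum_val = 27. add() modifies it via nonlocal, get() reads it.
Step 2: add() makes sum_val = 27 + 11 = 38.
Step 3: get() returns 38. result = 38

The answer is 38.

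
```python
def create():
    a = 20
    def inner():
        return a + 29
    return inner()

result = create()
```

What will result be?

Step 1: create() defines a = 20.
Step 2: inner() reads a = 20 from enclosing scope, returns 20 + 29 = 49.
Step 3: result = 49

The answer is 49.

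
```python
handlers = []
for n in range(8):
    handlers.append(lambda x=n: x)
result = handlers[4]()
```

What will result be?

Step 1: Default argument x=n captures n's value at each iteration.
Step 2: handlers[4] captured x = 4 when n was 4.
Step 3: result = 4

The answer is 4.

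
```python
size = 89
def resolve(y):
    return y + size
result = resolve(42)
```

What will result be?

Step 1: size = 89 is defined globally.
Step 2: resolve(42) uses parameter y = 42 and looks up size from global scope = 89.
Step 3: result = 42 + 89 = 131

The answer is 131.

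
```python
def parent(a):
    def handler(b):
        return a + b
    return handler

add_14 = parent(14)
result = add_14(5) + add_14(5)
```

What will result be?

Step 1: add_14 captures a = 14.
Step 2: add_14(5) = 14 + 5 = 19, called twice.
Step 3: result = 19 + 19 = 38

The answer is 38.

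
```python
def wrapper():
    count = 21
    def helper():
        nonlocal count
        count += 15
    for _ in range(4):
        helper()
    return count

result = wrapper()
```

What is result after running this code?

Step 1: count = 21.
Step 2: helper() is called 4 times in a loop, each adding 15 via nonlocal.
Step 3: count = 21 + 15 * 4 = 81

The answer is 81.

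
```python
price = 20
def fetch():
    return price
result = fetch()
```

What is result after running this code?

Step 1: price = 20 is defined in the global scope.
Step 2: fetch() looks up price. No local price exists, so Python checks the global scope via LEGB rule and finds price = 20.
Step 3: result = 20

The answer is 20.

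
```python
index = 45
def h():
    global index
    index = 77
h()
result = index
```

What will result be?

Step 1: index = 45 globally.
Step 2: h() declares global index and sets it to 77.
Step 3: After h(), global index = 77. result = 77

The answer is 77.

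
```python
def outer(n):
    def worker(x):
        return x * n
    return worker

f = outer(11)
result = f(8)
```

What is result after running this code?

Step 1: outer(11) creates a closure capturing n = 11.
Step 2: f(8) computes 8 * 11 = 88.
Step 3: result = 88

The answer is 88.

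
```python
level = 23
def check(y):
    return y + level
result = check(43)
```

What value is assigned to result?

Step 1: level = 23 is defined globally.
Step 2: check(43) uses parameter y = 43 and looks up level from global scope = 23.
Step 3: result = 43 + 23 = 66

The answer is 66.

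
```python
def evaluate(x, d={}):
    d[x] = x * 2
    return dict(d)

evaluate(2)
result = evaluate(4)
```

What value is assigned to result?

Step 1: Mutable default dict is shared across calls.
Step 2: First call adds 2: 4. Second call adds 4: 8.
Step 3: result = {2: 4, 4: 8}

The answer is {2: 4, 4: 8}.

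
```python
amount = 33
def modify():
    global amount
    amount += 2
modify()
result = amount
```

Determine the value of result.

Step 1: amount = 33 globally.
Step 2: modify() modifies global amount: amount += 2 = 35.
Step 3: result = 35

The answer is 35.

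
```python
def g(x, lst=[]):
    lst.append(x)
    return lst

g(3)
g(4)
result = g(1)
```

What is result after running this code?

Step 1: Mutable default argument gotcha! The list [] is created once.
Step 2: Each call appends to the SAME list: [3], [3, 4], [3, 4, 1].
Step 3: result = [3, 4, 1]

The answer is [3, 4, 1].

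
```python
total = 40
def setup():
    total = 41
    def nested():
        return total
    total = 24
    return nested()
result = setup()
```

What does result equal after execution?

Step 1: setup() sets total = 41, then later total = 24.
Step 2: nested() is called after total is reassigned to 24. Closures capture variables by reference, not by value.
Step 3: result = 24

The answer is 24.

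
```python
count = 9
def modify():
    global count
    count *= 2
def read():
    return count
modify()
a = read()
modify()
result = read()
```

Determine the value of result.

Step 1: count = 9.
Step 2: First modify(): count = 9 * 2 = 18.
Step 3: Second modify(): count = 18 * 2 = 36.
Step 4: read() returns 36

The answer is 36.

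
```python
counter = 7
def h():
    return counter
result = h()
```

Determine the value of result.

Step 1: counter = 7 is defined in the global scope.
Step 2: h() looks up counter. No local counter exists, so Python checks the global scope via LEGB rule and finds counter = 7.
Step 3: result = 7

The answer is 7.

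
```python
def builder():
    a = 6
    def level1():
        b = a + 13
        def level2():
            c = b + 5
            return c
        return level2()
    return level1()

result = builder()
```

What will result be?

Step 1: a = 6. b = a + 13 = 19.
Step 2: c = b + 5 = 19 + 5 = 24.
Step 3: result = 24

The answer is 24.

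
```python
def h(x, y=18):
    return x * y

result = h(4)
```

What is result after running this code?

Step 1: h(4) uses default y = 18.
Step 2: Returns 4 * 18 = 72.
Step 3: result = 72

The answer is 72.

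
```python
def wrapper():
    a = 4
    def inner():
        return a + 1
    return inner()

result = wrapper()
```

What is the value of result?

Step 1: wrapper() defines a = 4.
Step 2: inner() reads a = 4 from enclosing scope, returns 4 + 1 = 5.
Step 3: result = 5

The answer is 5.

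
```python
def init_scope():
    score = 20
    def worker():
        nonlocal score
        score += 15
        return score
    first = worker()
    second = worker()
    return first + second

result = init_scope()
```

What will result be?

Step 1: score starts at 20.
Step 2: First call: score = 20 + 15 = 35, returns 35.
Step 3: Second call: score = 35 + 15 = 50, returns 50.
Step 4: result = 35 + 50 = 85

The answer is 85.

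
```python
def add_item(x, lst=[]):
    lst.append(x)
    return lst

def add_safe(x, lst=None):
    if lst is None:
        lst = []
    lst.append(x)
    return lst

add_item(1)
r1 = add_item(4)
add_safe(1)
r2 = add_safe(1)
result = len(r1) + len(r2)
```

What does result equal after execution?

Step 1: add_item shares mutable default: after 2 calls, lst = [1, 4], len = 2.
Step 2: add_safe creates fresh list each time: r2 = [1], len = 1.
Step 3: result = 2 + 1 = 3

The answer is 3.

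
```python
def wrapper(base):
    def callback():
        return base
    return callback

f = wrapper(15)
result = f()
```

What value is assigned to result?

Step 1: wrapper(15) creates closure capturing base = 15.
Step 2: f() returns the captured base = 15.
Step 3: result = 15

The answer is 15.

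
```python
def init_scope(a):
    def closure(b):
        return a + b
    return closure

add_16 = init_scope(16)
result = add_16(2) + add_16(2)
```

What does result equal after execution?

Step 1: add_16 captures a = 16.
Step 2: add_16(2) = 16 + 2 = 18, called twice.
Step 3: result = 18 + 18 = 36

The answer is 36.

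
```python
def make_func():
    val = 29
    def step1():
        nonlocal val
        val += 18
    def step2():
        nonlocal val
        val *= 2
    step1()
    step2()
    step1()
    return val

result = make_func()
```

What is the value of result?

Step 1: val = 29.
Step 2: step1(): val = 29 + 18 = 47.
Step 3: step2(): val = 47 * 2 = 94.
Step 4: step1(): val = 94 + 18 = 112. result = 112

The answer is 112.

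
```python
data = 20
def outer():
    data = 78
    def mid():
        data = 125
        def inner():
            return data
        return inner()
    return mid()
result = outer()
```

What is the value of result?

Step 1: Three levels of shadowing: global 20, outer 78, mid 125.
Step 2: inner() finds data = 125 in enclosing mid() scope.
Step 3: result = 125

The answer is 125.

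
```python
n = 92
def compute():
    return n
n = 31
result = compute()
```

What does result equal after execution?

Step 1: n is first set to 92, then reassigned to 31.
Step 2: compute() is called after the reassignment, so it looks up the current global n = 31.
Step 3: result = 31

The answer is 31.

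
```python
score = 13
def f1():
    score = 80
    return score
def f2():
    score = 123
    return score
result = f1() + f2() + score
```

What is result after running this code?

Step 1: Each function shadows global score with its own local.
Step 2: f1() returns 80, f2() returns 123.
Step 3: Global score = 13 is unchanged. result = 80 + 123 + 13 = 216

The answer is 216.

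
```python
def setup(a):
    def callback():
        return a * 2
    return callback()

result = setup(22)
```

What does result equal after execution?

Step 1: setup(22) binds parameter a = 22.
Step 2: callback() accesses a = 22 from enclosing scope.
Step 3: result = 22 * 2 = 44

The answer is 44.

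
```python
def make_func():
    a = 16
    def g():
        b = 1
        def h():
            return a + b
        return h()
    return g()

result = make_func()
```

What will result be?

Step 1: make_func() defines a = 16. g() defines b = 1.
Step 2: h() accesses both from enclosing scopes: a = 16, b = 1.
Step 3: result = 16 + 1 = 17

The answer is 17.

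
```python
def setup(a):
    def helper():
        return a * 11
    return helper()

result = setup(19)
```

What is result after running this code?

Step 1: setup(19) binds parameter a = 19.
Step 2: helper() accesses a = 19 from enclosing scope.
Step 3: result = 19 * 11 = 209

The answer is 209.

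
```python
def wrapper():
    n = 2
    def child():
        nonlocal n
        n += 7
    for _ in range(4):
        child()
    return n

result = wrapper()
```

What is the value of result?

Step 1: n = 2.
Step 2: child() is called 4 times in a loop, each adding 7 via nonlocal.
Step 3: n = 2 + 7 * 4 = 30

The answer is 30.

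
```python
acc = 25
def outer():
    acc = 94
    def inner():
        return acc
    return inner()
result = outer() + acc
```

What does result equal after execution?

Step 1: Global acc = 25. outer() shadows with acc = 94.
Step 2: inner() returns enclosing acc = 94. outer() = 94.
Step 3: result = 94 + global acc (25) = 119

The answer is 119.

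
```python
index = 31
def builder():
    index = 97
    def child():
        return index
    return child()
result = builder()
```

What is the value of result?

Step 1: index = 31 globally, but builder() defines index = 97 locally.
Step 2: child() looks up index. Not in local scope, so checks enclosing scope (builder) and finds index = 97.
Step 3: result = 97

The answer is 97.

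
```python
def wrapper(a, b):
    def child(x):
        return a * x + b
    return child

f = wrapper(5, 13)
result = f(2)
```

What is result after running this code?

Step 1: wrapper(5, 13) captures a = 5, b = 13.
Step 2: f(2) computes 5 * 2 + 13 = 23.
Step 3: result = 23

The answer is 23.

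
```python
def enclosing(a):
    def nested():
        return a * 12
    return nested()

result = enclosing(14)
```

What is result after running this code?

Step 1: enclosing(14) binds parameter a = 14.
Step 2: nested() accesses a = 14 from enclosing scope.
Step 3: result = 14 * 12 = 168

The answer is 168.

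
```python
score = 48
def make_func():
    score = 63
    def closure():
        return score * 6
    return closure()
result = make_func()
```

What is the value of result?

Step 1: make_func() shadows global score with score = 63.
Step 2: closure() finds score = 63 in enclosing scope, computes 63 * 6 = 378.
Step 3: result = 378

The answer is 378.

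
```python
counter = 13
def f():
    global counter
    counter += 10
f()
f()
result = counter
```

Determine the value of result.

Step 1: counter = 13.
Step 2: First f(): counter = 13 + 10 = 23.
Step 3: Second f(): counter = 23 + 10 = 33. result = 33

The answer is 33.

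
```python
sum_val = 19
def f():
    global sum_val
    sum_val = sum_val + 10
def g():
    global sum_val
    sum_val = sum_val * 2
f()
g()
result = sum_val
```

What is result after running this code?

Step 1: sum_val = 19.
Step 2: f() adds 10: sum_val = 19 + 10 = 29.
Step 3: g() doubles: sum_val = 29 * 2 = 58.
Step 4: result = 58

The answer is 58.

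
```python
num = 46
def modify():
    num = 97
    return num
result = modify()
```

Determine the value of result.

Step 1: Global num = 46.
Step 2: modify() creates local num = 97, shadowing the global.
Step 3: Returns local num = 97. result = 97

The answer is 97.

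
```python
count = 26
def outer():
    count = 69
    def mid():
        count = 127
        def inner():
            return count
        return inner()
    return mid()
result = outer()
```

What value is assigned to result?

Step 1: Three levels of shadowing: global 26, outer 69, mid 127.
Step 2: inner() finds count = 127 in enclosing mid() scope.
Step 3: result = 127

The answer is 127.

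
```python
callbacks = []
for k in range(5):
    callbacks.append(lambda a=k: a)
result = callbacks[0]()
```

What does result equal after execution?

Step 1: Default argument a=k captures k's value at each iteration.
Step 2: callbacks[0] captured a = 0 when k was 0.
Step 3: result = 0

The answer is 0.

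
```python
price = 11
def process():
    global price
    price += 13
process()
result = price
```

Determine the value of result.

Step 1: price = 11 globally.
Step 2: process() modifies global price: price += 13 = 24.
Step 3: result = 24

The answer is 24.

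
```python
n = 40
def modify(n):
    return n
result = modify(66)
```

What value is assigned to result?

Step 1: Global n = 40.
Step 2: modify(66) takes parameter n = 66, which shadows the global.
Step 3: result = 66

The answer is 66.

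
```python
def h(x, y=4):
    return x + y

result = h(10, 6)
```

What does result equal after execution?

Step 1: h(10, 6) overrides default y with 6.
Step 2: Returns 10 + 6 = 16.
Step 3: result = 16

The answer is 16.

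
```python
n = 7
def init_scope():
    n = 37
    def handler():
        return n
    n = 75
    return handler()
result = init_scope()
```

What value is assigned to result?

Step 1: init_scope() sets n = 37, then later n = 75.
Step 2: handler() is called after n is reassigned to 75. Closures capture variables by reference, not by value.
Step 3: result = 75

The answer is 75.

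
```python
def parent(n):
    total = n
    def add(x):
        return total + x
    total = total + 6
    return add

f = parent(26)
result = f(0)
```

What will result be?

Step 1: parent(26) sets total = 26, then total = 26 + 6 = 32.
Step 2: Closures capture by reference, so add sees total = 32.
Step 3: f(0) returns 32 + 0 = 32

The answer is 32.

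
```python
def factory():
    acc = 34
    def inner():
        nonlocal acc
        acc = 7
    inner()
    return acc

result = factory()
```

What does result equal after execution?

Step 1: factory() sets acc = 34.
Step 2: inner() uses nonlocal to reassign acc = 7.
Step 3: result = 7

The answer is 7.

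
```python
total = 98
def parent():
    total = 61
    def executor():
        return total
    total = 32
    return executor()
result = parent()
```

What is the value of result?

Step 1: parent() sets total = 61, then later total = 32.
Step 2: executor() is called after total is reassigned to 32. Closures capture variables by reference, not by value.
Step 3: result = 32

The answer is 32.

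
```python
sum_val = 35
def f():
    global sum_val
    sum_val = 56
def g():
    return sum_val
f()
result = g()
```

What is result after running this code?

Step 1: sum_val = 35.
Step 2: f() sets global sum_val = 56.
Step 3: g() reads global sum_val = 56. result = 56

The answer is 56.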